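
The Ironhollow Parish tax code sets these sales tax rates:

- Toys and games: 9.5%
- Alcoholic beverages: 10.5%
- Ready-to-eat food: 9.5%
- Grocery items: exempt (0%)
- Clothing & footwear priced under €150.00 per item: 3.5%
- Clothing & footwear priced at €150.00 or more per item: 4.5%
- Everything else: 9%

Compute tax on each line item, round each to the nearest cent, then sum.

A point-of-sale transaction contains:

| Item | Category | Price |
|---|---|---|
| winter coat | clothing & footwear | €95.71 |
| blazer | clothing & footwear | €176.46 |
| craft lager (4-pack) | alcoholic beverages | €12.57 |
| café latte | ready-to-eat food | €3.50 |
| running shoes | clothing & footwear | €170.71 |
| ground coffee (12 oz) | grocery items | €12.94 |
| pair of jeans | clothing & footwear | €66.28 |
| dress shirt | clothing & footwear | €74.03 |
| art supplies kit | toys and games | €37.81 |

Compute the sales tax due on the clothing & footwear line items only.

Winter coat €95.71: clothing & footwear, under €150.00 → 3.5% → €3.35
Blazer €176.46: clothing & footwear, €150.00 or more → 4.5% → €7.94
Running shoes €170.71: clothing & footwear, €150.00 or more → 4.5% → €7.68
Pair of jeans €66.28: clothing & footwear, under €150.00 → 3.5% → €2.32
Dress shirt €74.03: clothing & footwear, under €150.00 → 3.5% → €2.59
Tax on clothing & footwear = €3.35 + €7.94 + €7.68 + €2.32 + €2.59 = €23.88

€23.88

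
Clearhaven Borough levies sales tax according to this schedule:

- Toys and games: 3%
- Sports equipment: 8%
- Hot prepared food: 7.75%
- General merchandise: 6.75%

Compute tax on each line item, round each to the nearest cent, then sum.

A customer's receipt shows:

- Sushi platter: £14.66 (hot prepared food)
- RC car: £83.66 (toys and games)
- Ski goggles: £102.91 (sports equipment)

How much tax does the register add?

£11.88

Sushi platter £14.66: hot prepared food → 7.75% → £1.14
RC car £83.66: toys and games → 3% → £2.51
Ski goggles £102.91: sports equipment → 8% → £8.23
Total tax = £1.14 + £2.51 + £8.23 = £11.88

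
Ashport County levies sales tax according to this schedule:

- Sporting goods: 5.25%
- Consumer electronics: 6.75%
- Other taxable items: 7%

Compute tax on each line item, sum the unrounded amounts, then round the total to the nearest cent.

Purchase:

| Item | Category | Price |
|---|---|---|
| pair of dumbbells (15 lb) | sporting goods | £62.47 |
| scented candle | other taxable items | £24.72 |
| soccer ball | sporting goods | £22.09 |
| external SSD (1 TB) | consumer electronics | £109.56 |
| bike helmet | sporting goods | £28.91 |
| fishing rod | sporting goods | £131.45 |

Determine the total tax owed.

£21.98

Pair of dumbbells (15 lb) £62.47: sporting goods → 5.25% → £3.279675
Scented candle £24.72: other taxable items → 7% → £1.7304
Soccer ball £22.09: sporting goods → 5.25% → £1.159725
External SSD (1 TB) £109.56: consumer electronics → 6.75% → £7.3953
Bike helmet £28.91: sporting goods → 5.25% → £1.517775
Fishing rod £131.45: sporting goods → 5.25% → £6.901125
Unrounded tax sum = £21.984 → £21.98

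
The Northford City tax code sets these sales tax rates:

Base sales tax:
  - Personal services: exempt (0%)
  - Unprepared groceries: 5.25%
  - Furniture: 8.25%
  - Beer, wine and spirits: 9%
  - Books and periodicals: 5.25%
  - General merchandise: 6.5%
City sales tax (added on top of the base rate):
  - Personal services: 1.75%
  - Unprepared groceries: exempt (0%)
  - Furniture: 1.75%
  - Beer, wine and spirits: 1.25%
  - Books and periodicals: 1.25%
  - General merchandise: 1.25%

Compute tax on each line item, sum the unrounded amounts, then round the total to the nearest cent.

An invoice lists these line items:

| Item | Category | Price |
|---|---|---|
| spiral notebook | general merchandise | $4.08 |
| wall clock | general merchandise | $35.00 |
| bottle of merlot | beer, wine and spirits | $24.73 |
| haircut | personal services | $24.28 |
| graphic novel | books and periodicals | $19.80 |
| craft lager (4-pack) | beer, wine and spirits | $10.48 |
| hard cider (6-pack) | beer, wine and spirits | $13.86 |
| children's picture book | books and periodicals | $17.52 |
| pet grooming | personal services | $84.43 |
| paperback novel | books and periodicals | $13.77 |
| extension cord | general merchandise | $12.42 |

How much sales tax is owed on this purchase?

Spiral notebook $4.08: general merchandise → 6.5% + 1.25% city = 7.75% → $0.3162
Wall clock $35.00: general merchandise → 6.5% + 1.25% city = 7.75% → $2.7125
Bottle of merlot $24.73: beer, wine and spirits → 9% + 1.25% city = 10.25% → $2.534825
Haircut $24.28: personal services → 0% + 1.75% city = 1.75% → $0.4249
Graphic novel $19.80: books and periodicals → 5.25% + 1.25% city = 6.5% → $1.287
Craft lager (4-pack) $10.48: beer, wine and spirits → 9% + 1.25% city = 10.25% → $1.0742
Hard cider (6-pack) $13.86: beer, wine and spirits → 9% + 1.25% city = 10.25% → $1.42065
Children's picture book $17.52: books and periodicals → 5.25% + 1.25% city = 6.5% → $1.1388
Pet grooming $84.43: personal services → 0% + 1.75% city = 1.75% → $1.477525
Paperback novel $13.77: books and periodicals → 5.25% + 1.25% city = 6.5% → $0.89505
Extension cord $12.42: general merchandise → 6.5% + 1.25% city = 7.75% → $0.96255
Unrounded tax sum = $14.2442 → $14.24

$14.24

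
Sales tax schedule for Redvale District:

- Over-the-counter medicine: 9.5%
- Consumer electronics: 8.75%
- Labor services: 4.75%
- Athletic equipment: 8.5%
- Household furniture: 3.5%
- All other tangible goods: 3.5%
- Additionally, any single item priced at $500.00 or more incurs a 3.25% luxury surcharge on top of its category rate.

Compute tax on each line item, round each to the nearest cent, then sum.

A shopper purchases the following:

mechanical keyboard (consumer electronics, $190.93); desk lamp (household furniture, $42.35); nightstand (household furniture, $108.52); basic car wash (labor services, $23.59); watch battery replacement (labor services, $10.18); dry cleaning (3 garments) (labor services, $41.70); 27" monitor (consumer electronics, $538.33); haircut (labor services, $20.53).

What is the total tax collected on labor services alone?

Basic car wash $23.59: labor services → 4.75% → $1.12
Watch battery replacement $10.18: labor services → 4.75% → $0.48
Dry cleaning (3 garments) $41.70: labor services → 4.75% → $1.98
Haircut $20.53: labor services → 4.75% → $0.98
Tax on labor services = $1.12 + $0.48 + $1.98 + $0.98 = $4.56

$4.56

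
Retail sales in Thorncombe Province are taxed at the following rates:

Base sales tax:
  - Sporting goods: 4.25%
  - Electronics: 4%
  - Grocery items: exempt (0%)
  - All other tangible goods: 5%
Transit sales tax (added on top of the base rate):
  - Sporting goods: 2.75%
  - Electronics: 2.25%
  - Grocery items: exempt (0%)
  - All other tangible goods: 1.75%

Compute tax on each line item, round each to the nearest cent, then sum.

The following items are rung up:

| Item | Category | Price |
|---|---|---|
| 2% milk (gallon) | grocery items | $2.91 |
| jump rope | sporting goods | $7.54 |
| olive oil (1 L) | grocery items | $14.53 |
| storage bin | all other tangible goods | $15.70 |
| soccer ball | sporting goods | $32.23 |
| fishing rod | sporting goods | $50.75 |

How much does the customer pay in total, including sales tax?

2% milk (gallon) $2.91: grocery items → 0% + 0% transit = 0% → $0.00
Jump rope $7.54: sporting goods → 4.25% + 2.75% transit = 7% → $0.53
Olive oil (1 L) $14.53: grocery items → 0% + 0% transit = 0% → $0.00
Storage bin $15.70: all other tangible goods → 5% + 1.75% transit = 6.75% → $1.06
Soccer ball $32.23: sporting goods → 4.25% + 2.75% transit = 7% → $2.26
Fishing rod $50.75: sporting goods → 4.25% + 2.75% transit = 7% → $3.55
Subtotal = $123.66; tax = $7.40; total due = $131.06

$131.06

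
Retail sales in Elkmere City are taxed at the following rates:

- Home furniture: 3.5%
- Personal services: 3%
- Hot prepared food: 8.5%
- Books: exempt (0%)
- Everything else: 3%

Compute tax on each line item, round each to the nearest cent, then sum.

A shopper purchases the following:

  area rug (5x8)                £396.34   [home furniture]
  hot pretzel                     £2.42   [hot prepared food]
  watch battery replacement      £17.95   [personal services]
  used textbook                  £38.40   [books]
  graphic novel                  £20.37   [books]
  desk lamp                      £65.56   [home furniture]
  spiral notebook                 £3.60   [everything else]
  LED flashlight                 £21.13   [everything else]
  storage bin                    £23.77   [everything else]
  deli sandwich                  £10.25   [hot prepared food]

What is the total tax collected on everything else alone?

£1.45

Spiral notebook £3.60: everything else → 3% → £0.11
LED flashlight £21.13: everything else → 3% → £0.63
Storage bin £23.77: everything else → 3% → £0.71
Tax on everything else = £0.11 + £0.63 + £0.71 = £1.45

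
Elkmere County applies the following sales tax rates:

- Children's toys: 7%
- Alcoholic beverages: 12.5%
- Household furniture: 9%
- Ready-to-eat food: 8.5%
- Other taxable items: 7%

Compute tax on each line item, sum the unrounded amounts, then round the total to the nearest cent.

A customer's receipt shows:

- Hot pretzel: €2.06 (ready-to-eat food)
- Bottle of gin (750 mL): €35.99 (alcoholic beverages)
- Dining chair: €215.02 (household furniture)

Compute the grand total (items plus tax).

€277.10

Hot pretzel €2.06: ready-to-eat food → 8.5% → €0.1751
Bottle of gin (750 mL) €35.99: alcoholic beverages → 12.5% → €4.49875
Dining chair €215.02: household furniture → 9% → €19.3518
Subtotal = €253.07; unrounded tax = €24.02565 → €24.03; total due = €277.10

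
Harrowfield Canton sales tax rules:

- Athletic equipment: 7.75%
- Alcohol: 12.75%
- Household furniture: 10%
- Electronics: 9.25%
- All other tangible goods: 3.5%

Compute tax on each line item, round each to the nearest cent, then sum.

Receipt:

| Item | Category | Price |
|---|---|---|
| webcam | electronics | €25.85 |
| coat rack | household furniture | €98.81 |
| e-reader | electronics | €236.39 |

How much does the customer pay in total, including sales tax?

€395.19

Webcam €25.85: electronics → 9.25% → €2.39
Coat rack €98.81: household furniture → 10% → €9.88
E-reader €236.39: electronics → 9.25% → €21.87
Subtotal = €361.05; tax = €34.14; total due = €395.19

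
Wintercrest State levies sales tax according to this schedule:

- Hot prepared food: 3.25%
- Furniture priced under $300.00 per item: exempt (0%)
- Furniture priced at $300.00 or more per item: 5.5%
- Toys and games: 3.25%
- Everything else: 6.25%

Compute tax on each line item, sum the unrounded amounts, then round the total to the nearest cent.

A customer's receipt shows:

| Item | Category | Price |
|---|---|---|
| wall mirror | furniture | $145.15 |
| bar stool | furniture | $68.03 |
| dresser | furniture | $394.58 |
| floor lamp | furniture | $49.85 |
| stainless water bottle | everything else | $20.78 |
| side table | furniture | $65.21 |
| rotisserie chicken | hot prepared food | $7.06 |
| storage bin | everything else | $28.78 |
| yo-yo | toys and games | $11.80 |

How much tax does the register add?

Wall mirror $145.15: furniture, under $300.00 → 0% → $0.00
Bar stool $68.03: furniture, under $300.00 → 0% → $0.00
Dresser $394.58: furniture, $300.00 or more → 5.5% → $21.7019
Floor lamp $49.85: furniture, under $300.00 → 0% → $0.00
Stainless water bottle $20.78: everything else → 6.25% → $1.29875
Side table $65.21: furniture, under $300.00 → 0% → $0.00
Rotisserie chicken $7.06: hot prepared food → 3.25% → $0.22945
Storage bin $28.78: everything else → 6.25% → $1.79875
Yo-yo $11.80: toys and games → 3.25% → $0.3835
Unrounded tax sum = $25.41235 → $25.41

$25.41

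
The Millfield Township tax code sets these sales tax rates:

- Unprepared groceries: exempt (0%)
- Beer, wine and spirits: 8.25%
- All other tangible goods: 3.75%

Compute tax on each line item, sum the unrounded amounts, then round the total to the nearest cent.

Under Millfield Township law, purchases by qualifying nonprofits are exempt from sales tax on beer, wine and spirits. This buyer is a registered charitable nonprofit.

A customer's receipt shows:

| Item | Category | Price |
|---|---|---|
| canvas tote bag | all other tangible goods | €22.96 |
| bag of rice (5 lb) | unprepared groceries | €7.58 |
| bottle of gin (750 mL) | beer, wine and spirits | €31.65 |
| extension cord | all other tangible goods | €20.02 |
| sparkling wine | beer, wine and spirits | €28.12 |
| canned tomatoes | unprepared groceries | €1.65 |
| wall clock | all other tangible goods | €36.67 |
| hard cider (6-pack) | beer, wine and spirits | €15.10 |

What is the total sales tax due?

Canvas tote bag €22.96: all other tangible goods → 3.75% → €0.861
Bag of rice (5 lb) €7.58: unprepared groceries → 0% → €0.00
Bottle of gin (750 mL) €31.65: beer, wine and spirits, buyer-exempt → 0% → €0.00
Extension cord €20.02: all other tangible goods → 3.75% → €0.75075
Sparkling wine €28.12: beer, wine and spirits, buyer-exempt → 0% → €0.00
Canned tomatoes €1.65: unprepared groceries → 0% → €0.00
Wall clock €36.67: all other tangible goods → 3.75% → €1.375125
Hard cider (6-pack) €15.10: beer, wine and spirits, buyer-exempt → 0% → €0.00
Unrounded tax sum = €2.986875 → €2.99

€2.99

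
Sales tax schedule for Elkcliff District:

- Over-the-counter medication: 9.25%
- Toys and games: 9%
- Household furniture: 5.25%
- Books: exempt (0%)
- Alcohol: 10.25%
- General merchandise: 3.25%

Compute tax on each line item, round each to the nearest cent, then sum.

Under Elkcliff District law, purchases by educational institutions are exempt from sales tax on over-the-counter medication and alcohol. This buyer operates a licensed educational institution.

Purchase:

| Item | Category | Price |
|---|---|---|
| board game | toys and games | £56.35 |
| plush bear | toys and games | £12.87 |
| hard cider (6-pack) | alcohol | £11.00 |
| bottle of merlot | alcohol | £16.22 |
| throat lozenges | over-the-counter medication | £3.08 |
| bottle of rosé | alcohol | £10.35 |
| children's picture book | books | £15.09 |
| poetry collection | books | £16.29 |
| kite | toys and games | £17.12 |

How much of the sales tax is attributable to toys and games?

Board game £56.35: toys and games → 9% → £5.07
Plush bear £12.87: toys and games → 9% → £1.16
Kite £17.12: toys and games → 9% → £1.54
Tax on toys and games = £5.07 + £1.16 + £1.54 = £7.77

£7.77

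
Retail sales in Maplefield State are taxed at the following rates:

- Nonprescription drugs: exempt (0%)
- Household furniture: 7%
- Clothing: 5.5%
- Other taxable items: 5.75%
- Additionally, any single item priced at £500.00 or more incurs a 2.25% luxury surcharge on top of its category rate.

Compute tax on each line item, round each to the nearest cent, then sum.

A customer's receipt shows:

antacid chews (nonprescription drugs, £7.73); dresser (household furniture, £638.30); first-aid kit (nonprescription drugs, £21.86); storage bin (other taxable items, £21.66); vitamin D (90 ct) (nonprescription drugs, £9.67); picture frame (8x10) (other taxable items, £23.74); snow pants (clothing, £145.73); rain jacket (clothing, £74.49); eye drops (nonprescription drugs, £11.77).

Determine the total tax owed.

£73.78

Antacid chews £7.73: nonprescription drugs → 0% → £0.00
Dresser £638.30: household furniture → 7% + 2.25% surcharge = 9.25% → £59.04
First-aid kit £21.86: nonprescription drugs → 0% → £0.00
Storage bin £21.66: other taxable items → 5.75% → £1.25
Vitamin D (90 ct) £9.67: nonprescription drugs → 0% → £0.00
Picture frame (8x10) £23.74: other taxable items → 5.75% → £1.37
Snow pants £145.73: clothing → 5.5% → £8.02
Rain jacket £74.49: clothing → 5.5% → £4.10
Eye drops £11.77: nonprescription drugs → 0% → £0.00
Total tax = £59.04 + £1.25 + £1.37 + £8.02 + £4.10 = £73.78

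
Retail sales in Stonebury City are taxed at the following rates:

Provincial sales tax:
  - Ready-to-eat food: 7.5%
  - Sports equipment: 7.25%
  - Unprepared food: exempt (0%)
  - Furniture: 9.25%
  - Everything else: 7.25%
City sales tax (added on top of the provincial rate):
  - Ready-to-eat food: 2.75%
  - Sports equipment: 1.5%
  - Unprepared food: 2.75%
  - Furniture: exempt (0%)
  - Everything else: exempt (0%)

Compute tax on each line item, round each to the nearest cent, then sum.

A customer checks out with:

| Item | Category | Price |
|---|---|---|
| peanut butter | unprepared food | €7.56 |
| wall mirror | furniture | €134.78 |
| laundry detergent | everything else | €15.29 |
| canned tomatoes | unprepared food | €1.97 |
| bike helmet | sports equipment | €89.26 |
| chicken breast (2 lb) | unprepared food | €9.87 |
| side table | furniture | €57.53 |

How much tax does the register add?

€27.24

Peanut butter €7.56: unprepared food → 0% + 2.75% city = 2.75% → €0.21
Wall mirror €134.78: furniture → 9.25% + 0% city = 9.25% → €12.47
Laundry detergent €15.29: everything else → 7.25% + 0% city = 7.25% → €1.11
Canned tomatoes €1.97: unprepared food → 0% + 2.75% city = 2.75% → €0.05
Bike helmet €89.26: sports equipment → 7.25% + 1.5% city = 8.75% → €7.81
Chicken breast (2 lb) €9.87: unprepared food → 0% + 2.75% city = 2.75% → €0.27
Side table €57.53: furniture → 9.25% + 0% city = 9.25% → €5.32
Total tax = €0.21 + €12.47 + €1.11 + €0.05 + €7.81 + €0.27 + €5.32 = €27.24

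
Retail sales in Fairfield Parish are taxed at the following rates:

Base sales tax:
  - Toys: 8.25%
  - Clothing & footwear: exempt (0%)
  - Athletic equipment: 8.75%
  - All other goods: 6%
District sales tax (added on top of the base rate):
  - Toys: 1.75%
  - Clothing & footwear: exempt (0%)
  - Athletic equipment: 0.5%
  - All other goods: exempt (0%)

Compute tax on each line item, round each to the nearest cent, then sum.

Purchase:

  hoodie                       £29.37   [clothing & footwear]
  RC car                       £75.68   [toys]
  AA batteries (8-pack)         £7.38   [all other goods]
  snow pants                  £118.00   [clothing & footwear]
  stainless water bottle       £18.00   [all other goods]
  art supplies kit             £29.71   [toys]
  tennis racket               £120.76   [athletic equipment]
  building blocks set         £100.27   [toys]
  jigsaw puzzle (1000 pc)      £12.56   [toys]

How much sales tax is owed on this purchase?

£34.52

Hoodie £29.37: clothing & footwear → 0% + 0% district = 0% → £0.00
RC car £75.68: toys → 8.25% + 1.75% district = 10% → £7.57
AA batteries (8-pack) £7.38: all other goods → 6% + 0% district = 6% → £0.44
Snow pants £118.00: clothing & footwear → 0% + 0% district = 0% → £0.00
Stainless water bottle £18.00: all other goods → 6% + 0% district = 6% → £1.08
Art supplies kit £29.71: toys → 8.25% + 1.75% district = 10% → £2.97
Tennis racket £120.76: athletic equipment → 8.75% + 0.5% district = 9.25% → £11.17
Building blocks set £100.27: toys → 8.25% + 1.75% district = 10% → £10.03
Jigsaw puzzle (1000 pc) £12.56: toys → 8.25% + 1.75% district = 10% → £1.26
Total tax = £7.57 + £0.44 + £1.08 + £2.97 + £11.17 + £10.03 + £1.26 = £34.52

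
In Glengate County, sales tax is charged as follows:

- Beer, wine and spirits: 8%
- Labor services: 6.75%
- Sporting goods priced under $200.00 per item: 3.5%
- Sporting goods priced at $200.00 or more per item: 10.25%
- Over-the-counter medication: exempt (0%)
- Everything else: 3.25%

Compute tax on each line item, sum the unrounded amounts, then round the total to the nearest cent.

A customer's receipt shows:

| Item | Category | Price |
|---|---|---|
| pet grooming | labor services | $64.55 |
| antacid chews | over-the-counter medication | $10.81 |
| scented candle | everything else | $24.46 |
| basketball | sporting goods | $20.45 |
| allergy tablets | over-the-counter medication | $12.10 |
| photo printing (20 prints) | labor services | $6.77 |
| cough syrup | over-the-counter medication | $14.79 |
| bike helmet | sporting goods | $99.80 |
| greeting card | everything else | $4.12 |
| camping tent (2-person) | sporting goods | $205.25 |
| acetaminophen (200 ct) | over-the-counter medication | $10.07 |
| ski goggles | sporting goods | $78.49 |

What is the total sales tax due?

$33.74

Pet grooming $64.55: labor services → 6.75% → $4.357125
Antacid chews $10.81: over-the-counter medication → 0% → $0.00
Scented candle $24.46: everything else → 3.25% → $0.79495
Basketball $20.45: sporting goods, under $200.00 → 3.5% → $0.71575
Allergy tablets $12.10: over-the-counter medication → 0% → $0.00
Photo printing (20 prints) $6.77: labor services → 6.75% → $0.456975
Cough syrup $14.79: over-the-counter medication → 0% → $0.00
Bike helmet $99.80: sporting goods, under $200.00 → 3.5% → $3.493
Greeting card $4.12: everything else → 3.25% → $0.1339
Camping tent (2-person) $205.25: sporting goods, $200.00 or more → 10.25% → $21.038125
Acetaminophen (200 ct) $10.07: over-the-counter medication → 0% → $0.00
Ski goggles $78.49: sporting goods, under $200.00 → 3.5% → $2.74715
Unrounded tax sum = $33.736975 → $33.74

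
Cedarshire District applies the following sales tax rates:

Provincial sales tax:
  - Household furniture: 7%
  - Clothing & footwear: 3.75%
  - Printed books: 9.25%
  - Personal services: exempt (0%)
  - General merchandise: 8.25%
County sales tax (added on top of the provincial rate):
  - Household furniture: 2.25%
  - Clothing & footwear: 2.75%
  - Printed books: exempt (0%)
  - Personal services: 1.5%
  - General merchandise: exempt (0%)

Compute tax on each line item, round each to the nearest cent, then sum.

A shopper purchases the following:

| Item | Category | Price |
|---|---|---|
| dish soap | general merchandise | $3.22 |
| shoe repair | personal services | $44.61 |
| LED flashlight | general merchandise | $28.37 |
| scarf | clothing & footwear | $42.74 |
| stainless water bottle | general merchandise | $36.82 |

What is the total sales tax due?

$9.10

Dish soap $3.22: general merchandise → 8.25% + 0% county = 8.25% → $0.27
Shoe repair $44.61: personal services → 0% + 1.5% county = 1.5% → $0.67
LED flashlight $28.37: general merchandise → 8.25% + 0% county = 8.25% → $2.34
Scarf $42.74: clothing & footwear → 3.75% + 2.75% county = 6.5% → $2.78
Stainless water bottle $36.82: general merchandise → 8.25% + 0% county = 8.25% → $3.04
Total tax = $0.27 + $0.67 + $2.34 + $2.78 + $3.04 = $9.10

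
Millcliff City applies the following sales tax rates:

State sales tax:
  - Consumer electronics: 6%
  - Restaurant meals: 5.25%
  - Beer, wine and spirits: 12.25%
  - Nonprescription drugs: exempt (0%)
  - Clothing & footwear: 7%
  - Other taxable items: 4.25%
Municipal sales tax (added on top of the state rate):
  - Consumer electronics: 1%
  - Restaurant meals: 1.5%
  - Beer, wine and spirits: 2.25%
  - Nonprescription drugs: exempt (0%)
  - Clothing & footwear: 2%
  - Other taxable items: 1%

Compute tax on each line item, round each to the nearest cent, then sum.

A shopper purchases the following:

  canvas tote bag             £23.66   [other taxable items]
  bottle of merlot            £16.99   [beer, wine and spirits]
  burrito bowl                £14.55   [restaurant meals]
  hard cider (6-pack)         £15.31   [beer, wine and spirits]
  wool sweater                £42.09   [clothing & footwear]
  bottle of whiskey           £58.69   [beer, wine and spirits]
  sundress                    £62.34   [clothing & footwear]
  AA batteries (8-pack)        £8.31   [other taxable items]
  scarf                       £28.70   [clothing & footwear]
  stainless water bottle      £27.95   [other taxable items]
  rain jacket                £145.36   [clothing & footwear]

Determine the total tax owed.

£42.38

Canvas tote bag £23.66: other taxable items → 4.25% + 1% municipal = 5.25% → £1.24
Bottle of merlot £16.99: beer, wine and spirits → 12.25% + 2.25% municipal = 14.5% → £2.46
Burrito bowl £14.55: restaurant meals → 5.25% + 1.5% municipal = 6.75% → £0.98
Hard cider (6-pack) £15.31: beer, wine and spirits → 12.25% + 2.25% municipal = 14.5% → £2.22
Wool sweater £42.09: clothing & footwear → 7% + 2% municipal = 9% → £3.79
Bottle of whiskey £58.69: beer, wine and spirits → 12.25% + 2.25% municipal = 14.5% → £8.51
Sundress £62.34: clothing & footwear → 7% + 2% municipal = 9% → £5.61
AA batteries (8-pack) £8.31: other taxable items → 4.25% + 1% municipal = 5.25% → £0.44
Scarf £28.70: clothing & footwear → 7% + 2% municipal = 9% → £2.58
Stainless water bottle £27.95: other taxable items → 4.25% + 1% municipal = 5.25% → £1.47
Rain jacket £145.36: clothing & footwear → 7% + 2% municipal = 9% → £13.08
Total tax = £1.24 + £2.46 + £0.98 + £2.22 + £3.79 + £8.51 + £5.61 + £0.44 + £2.58 + £1.47 + £13.08 = £42.38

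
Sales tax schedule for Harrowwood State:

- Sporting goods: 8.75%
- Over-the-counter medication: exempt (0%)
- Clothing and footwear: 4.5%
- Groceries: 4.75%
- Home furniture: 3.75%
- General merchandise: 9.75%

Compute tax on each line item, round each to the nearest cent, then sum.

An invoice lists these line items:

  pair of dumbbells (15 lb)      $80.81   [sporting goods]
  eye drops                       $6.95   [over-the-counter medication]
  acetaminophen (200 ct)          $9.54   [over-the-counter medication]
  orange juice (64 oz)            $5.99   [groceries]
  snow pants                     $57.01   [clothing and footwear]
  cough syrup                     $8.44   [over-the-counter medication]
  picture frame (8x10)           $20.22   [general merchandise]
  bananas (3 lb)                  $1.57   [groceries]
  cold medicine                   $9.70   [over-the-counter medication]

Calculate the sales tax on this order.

$11.96

Pair of dumbbells (15 lb) $80.81: sporting goods → 8.75% → $7.07
Eye drops $6.95: over-the-counter medication → 0% → $0.00
Acetaminophen (200 ct) $9.54: over-the-counter medication → 0% → $0.00
Orange juice (64 oz) $5.99: groceries → 4.75% → $0.28
Snow pants $57.01: clothing and footwear → 4.5% → $2.57
Cough syrup $8.44: over-the-counter medication → 0% → $0.00
Picture frame (8x10) $20.22: general merchandise → 9.75% → $1.97
Bananas (3 lb) $1.57: groceries → 4.75% → $0.07
Cold medicine $9.70: over-the-counter medication → 0% → $0.00
Total tax = $7.07 + $0.28 + $2.57 + $1.97 + $0.07 = $11.96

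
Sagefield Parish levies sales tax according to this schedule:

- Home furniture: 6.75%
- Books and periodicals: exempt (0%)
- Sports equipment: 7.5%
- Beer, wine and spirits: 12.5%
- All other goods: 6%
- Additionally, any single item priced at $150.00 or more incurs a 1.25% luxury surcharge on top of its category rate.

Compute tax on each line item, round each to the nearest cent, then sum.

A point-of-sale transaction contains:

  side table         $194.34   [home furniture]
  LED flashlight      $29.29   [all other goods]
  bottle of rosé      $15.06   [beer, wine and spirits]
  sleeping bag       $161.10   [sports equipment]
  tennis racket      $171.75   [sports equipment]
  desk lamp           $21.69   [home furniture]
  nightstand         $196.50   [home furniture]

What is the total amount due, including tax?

$855.23

Side table $194.34: home furniture → 6.75% + 1.25% surcharge = 8% → $15.55
LED flashlight $29.29: all other goods → 6% → $1.76
Bottle of rosé $15.06: beer, wine and spirits → 12.5% → $1.88
Sleeping bag $161.10: sports equipment → 7.5% + 1.25% surcharge = 8.75% → $14.10
Tennis racket $171.75: sports equipment → 7.5% + 1.25% surcharge = 8.75% → $15.03
Desk lamp $21.69: home furniture → 6.75% → $1.46
Nightstand $196.50: home furniture → 6.75% + 1.25% surcharge = 8% → $15.72
Subtotal = $789.73; tax = $65.50; total due = $855.23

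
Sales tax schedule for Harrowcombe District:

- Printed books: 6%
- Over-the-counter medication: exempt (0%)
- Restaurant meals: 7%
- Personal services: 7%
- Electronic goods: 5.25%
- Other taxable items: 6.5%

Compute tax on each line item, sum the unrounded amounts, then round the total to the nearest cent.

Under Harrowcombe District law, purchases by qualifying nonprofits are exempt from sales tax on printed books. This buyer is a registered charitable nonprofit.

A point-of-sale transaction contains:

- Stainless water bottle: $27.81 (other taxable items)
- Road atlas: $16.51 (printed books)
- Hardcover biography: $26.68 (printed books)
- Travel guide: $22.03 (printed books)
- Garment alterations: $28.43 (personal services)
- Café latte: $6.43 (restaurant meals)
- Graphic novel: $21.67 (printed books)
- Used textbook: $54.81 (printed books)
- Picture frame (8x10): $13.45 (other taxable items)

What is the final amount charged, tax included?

$222.94

Stainless water bottle $27.81: other taxable items → 6.5% → $1.80765
Road atlas $16.51: printed books, buyer-exempt → 0% → $0.00
Hardcover biography $26.68: printed books, buyer-exempt → 0% → $0.00
Travel guide $22.03: printed books, buyer-exempt → 0% → $0.00
Garment alterations $28.43: personal services → 7% → $1.9901
Café latte $6.43: restaurant meals → 7% → $0.4501
Graphic novel $21.67: printed books, buyer-exempt → 0% → $0.00
Used textbook $54.81: printed books, buyer-exempt → 0% → $0.00
Picture frame (8x10) $13.45: other taxable items → 6.5% → $0.87425
Subtotal = $217.82; unrounded tax = $5.1221 → $5.12; total due = $222.94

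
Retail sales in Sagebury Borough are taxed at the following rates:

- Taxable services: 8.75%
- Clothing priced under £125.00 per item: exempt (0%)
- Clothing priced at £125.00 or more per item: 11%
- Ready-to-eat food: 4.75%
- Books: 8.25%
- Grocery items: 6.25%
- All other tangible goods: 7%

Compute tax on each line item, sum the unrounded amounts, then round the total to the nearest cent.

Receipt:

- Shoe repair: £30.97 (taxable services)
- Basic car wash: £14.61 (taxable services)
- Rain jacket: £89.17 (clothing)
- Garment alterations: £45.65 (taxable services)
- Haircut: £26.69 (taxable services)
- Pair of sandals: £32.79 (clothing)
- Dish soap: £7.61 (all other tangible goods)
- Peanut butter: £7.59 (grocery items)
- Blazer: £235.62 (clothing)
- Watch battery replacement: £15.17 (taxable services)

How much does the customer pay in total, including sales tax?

£544.44

Shoe repair £30.97: taxable services → 8.75% → £2.709875
Basic car wash £14.61: taxable services → 8.75% → £1.278375
Rain jacket £89.17: clothing, under £125.00 → 0% → £0.00
Garment alterations £45.65: taxable services → 8.75% → £3.994375
Haircut £26.69: taxable services → 8.75% → £2.335375
Pair of sandals £32.79: clothing, under £125.00 → 0% → £0.00
Dish soap £7.61: all other tangible goods → 7% → £0.5327
Peanut butter £7.59: grocery items → 6.25% → £0.474375
Blazer £235.62: clothing, £125.00 or more → 11% → £25.9182
Watch battery replacement £15.17: taxable services → 8.75% → £1.327375
Subtotal = £505.87; unrounded tax = £38.57065 → £38.57; total due = £544.44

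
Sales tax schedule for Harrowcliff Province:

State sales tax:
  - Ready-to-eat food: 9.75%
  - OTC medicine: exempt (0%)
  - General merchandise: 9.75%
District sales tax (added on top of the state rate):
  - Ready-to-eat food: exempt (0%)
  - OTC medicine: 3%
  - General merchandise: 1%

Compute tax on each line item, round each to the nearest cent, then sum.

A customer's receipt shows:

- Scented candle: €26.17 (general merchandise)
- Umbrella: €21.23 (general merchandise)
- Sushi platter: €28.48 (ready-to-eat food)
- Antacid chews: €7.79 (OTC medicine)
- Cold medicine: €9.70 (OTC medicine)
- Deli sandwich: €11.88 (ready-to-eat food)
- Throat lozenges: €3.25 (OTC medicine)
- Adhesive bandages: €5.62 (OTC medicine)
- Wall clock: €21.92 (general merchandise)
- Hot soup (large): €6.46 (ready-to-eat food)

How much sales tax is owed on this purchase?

€12.81

Scented candle €26.17: general merchandise → 9.75% + 1% district = 10.75% → €2.81
Umbrella €21.23: general merchandise → 9.75% + 1% district = 10.75% → €2.28
Sushi platter €28.48: ready-to-eat food → 9.75% + 0% district = 9.75% → €2.78
Antacid chews €7.79: OTC medicine → 0% + 3% district = 3% → €0.23
Cold medicine €9.70: OTC medicine → 0% + 3% district = 3% → €0.29
Deli sandwich €11.88: ready-to-eat food → 9.75% + 0% district = 9.75% → €1.16
Throat lozenges €3.25: OTC medicine → 0% + 3% district = 3% → €0.10
Adhesive bandages €5.62: OTC medicine → 0% + 3% district = 3% → €0.17
Wall clock €21.92: general merchandise → 9.75% + 1% district = 10.75% → €2.36
Hot soup (large) €6.46: ready-to-eat food → 9.75% + 0% district = 9.75% → €0.63
Total tax = €2.81 + €2.28 + €2.78 + €0.23 + €0.29 + €1.16 + €0.10 + €0.17 + €2.36 + €0.63 = €12.81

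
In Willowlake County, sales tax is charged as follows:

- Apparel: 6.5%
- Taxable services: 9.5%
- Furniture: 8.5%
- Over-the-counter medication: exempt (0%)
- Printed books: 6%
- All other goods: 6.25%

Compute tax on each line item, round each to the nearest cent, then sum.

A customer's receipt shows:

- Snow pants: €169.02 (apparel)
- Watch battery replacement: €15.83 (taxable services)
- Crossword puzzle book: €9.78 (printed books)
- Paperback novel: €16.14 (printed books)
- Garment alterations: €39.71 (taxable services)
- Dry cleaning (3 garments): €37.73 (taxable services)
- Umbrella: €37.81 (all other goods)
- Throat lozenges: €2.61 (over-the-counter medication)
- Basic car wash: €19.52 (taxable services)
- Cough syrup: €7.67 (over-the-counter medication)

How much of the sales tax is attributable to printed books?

Crossword puzzle book €9.78: printed books → 6% → €0.59
Paperback novel €16.14: printed books → 6% → €0.97
Tax on printed books = €0.59 + €0.97 = €1.56

€1.56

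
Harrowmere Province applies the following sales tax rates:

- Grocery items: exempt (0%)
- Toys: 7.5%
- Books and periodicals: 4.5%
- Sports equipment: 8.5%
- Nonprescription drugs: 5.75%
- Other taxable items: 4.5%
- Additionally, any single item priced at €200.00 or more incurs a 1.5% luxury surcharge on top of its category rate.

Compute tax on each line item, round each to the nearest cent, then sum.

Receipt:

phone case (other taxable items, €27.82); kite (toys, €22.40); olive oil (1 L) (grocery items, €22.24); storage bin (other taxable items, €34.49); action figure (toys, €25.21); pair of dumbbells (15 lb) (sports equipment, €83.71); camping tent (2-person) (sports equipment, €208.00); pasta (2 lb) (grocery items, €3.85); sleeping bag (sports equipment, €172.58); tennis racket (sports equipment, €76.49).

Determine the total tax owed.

€55.46

Phone case €27.82: other taxable items → 4.5% → €1.25
Kite €22.40: toys → 7.5% → €1.68
Olive oil (1 L) €22.24: grocery items → 0% → €0.00
Storage bin €34.49: other taxable items → 4.5% → €1.55
Action figure €25.21: toys → 7.5% → €1.89
Pair of dumbbells (15 lb) €83.71: sports equipment → 8.5% → €7.12
Camping tent (2-person) €208.00: sports equipment → 8.5% + 1.5% surcharge = 10% → €20.80
Pasta (2 lb) €3.85: grocery items → 0% → €0.00
Sleeping bag €172.58: sports equipment → 8.5% → €14.67
Tennis racket €76.49: sports equipment → 8.5% → €6.50
Total tax = €1.25 + €1.68 + €1.55 + €1.89 + €7.12 + €20.80 + €14.67 + €6.50 = €55.46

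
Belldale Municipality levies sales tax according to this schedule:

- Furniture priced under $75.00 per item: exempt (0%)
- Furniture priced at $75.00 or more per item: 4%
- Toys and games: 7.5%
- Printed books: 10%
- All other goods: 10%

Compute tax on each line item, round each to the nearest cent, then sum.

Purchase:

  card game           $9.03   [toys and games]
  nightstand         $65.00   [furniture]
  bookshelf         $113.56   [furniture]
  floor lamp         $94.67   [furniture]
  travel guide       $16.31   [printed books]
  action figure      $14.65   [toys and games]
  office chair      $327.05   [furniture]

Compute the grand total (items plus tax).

Card game $9.03: toys and games → 7.5% → $0.68
Nightstand $65.00: furniture, under $75.00 → 0% → $0.00
Bookshelf $113.56: furniture, $75.00 or more → 4% → $4.54
Floor lamp $94.67: furniture, $75.00 or more → 4% → $3.79
Travel guide $16.31: printed books → 10% → $1.63
Action figure $14.65: toys and games → 7.5% → $1.10
Office chair $327.05: furniture, $75.00 or more → 4% → $13.08
Subtotal = $640.27; tax = $24.82; total due = $665.09

$665.09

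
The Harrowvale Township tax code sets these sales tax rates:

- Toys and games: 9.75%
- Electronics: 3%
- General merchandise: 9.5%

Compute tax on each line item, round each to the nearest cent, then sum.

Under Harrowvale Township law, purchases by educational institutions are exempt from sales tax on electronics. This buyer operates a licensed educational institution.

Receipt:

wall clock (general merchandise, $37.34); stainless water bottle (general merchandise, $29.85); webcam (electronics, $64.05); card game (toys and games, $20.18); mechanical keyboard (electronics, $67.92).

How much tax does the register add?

Wall clock $37.34: general merchandise → 9.5% → $3.55
Stainless water bottle $29.85: general merchandise → 9.5% → $2.84
Webcam $64.05: electronics, buyer-exempt → 0% → $0.00
Card game $20.18: toys and games → 9.75% → $1.97
Mechanical keyboard $67.92: electronics, buyer-exempt → 0% → $0.00
Total tax = $3.55 + $2.84 + $1.97 = $8.36

$8.36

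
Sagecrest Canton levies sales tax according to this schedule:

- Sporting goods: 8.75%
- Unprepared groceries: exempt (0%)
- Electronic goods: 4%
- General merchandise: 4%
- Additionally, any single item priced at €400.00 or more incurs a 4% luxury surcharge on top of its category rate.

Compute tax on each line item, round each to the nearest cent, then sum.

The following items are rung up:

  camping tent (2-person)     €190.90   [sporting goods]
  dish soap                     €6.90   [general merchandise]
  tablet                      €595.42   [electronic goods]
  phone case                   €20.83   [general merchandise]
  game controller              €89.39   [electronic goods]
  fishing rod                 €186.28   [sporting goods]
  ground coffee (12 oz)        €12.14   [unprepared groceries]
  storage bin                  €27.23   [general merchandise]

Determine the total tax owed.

€86.41

Camping tent (2-person) €190.90: sporting goods → 8.75% → €16.70
Dish soap €6.90: general merchandise → 4% → €0.28
Tablet €595.42: electronic goods → 4% + 4% surcharge = 8% → €47.63
Phone case €20.83: general merchandise → 4% → €0.83
Game controller €89.39: electronic goods → 4% → €3.58
Fishing rod €186.28: sporting goods → 8.75% → €16.30
Ground coffee (12 oz) €12.14: unprepared groceries → 0% → €0.00
Storage bin €27.23: general merchandise → 4% → €1.09
Total tax = €16.70 + €0.28 + €47.63 + €0.83 + €3.58 + €16.30 + €1.09 = €86.41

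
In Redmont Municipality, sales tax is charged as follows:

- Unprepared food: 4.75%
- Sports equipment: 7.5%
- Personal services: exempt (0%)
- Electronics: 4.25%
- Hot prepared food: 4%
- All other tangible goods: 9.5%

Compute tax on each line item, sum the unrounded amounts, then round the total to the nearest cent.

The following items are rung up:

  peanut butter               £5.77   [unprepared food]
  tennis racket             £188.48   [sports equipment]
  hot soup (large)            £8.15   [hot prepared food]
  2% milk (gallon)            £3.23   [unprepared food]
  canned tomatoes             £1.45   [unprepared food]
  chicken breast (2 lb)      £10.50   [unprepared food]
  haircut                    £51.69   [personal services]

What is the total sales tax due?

Peanut butter £5.77: unprepared food → 4.75% → £0.274075
Tennis racket £188.48: sports equipment → 7.5% → £14.136
Hot soup (large) £8.15: hot prepared food → 4% → £0.326
2% milk (gallon) £3.23: unprepared food → 4.75% → £0.153425
Canned tomatoes £1.45: unprepared food → 4.75% → £0.068875
Chicken breast (2 lb) £10.50: unprepared food → 4.75% → £0.49875
Haircut £51.69: personal services → 0% → £0.00
Unrounded tax sum = £15.457125 → £15.46

£15.46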